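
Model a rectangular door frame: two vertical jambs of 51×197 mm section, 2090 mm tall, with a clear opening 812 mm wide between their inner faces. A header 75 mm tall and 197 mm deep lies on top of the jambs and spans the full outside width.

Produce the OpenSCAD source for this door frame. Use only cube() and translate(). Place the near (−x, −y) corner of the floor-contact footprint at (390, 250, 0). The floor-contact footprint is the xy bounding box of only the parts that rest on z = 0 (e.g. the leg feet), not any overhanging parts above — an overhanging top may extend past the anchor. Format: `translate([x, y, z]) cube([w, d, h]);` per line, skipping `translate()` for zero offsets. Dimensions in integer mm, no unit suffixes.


translate([390, 250, 0]) cube([51, 197, 2090]);
translate([1253, 250, 0]) cube([51, 197, 2090]);
translate([390, 250, 2090]) cube([914, 197, 75]);


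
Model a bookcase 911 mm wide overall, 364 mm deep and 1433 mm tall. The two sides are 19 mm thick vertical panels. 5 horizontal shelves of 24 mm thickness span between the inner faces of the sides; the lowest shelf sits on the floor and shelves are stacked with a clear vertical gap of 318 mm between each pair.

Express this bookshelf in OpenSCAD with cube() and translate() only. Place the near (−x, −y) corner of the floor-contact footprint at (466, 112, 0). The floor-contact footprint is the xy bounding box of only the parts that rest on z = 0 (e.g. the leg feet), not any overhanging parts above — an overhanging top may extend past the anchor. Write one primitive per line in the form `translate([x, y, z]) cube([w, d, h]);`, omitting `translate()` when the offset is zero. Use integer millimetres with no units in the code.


translate([466, 112, 0]) cube([19, 364, 1433]);
translate([1358, 112, 0]) cube([19, 364, 1433]);
translate([485, 112, 0]) cube([873, 364, 24]);
translate([485, 112, 342]) cube([873, 364, 24]);
translate([485, 112, 684]) cube([873, 364, 24]);
translate([485, 112, 1026]) cube([873, 364, 24]);
translate([485, 112, 1368]) cube([873, 364, 24]);


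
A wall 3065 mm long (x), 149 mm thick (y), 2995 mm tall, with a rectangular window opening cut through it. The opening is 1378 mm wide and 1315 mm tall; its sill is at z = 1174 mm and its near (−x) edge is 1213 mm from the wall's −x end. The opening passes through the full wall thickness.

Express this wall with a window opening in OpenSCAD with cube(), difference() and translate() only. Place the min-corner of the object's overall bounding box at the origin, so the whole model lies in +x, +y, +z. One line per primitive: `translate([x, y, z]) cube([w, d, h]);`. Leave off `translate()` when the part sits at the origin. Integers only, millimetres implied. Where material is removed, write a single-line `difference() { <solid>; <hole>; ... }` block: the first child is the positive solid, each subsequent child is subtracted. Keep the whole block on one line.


difference() { cube([3065, 149, 2995]); translate([1213, 0, 1174]) cube([1378, 149, 1315]); }


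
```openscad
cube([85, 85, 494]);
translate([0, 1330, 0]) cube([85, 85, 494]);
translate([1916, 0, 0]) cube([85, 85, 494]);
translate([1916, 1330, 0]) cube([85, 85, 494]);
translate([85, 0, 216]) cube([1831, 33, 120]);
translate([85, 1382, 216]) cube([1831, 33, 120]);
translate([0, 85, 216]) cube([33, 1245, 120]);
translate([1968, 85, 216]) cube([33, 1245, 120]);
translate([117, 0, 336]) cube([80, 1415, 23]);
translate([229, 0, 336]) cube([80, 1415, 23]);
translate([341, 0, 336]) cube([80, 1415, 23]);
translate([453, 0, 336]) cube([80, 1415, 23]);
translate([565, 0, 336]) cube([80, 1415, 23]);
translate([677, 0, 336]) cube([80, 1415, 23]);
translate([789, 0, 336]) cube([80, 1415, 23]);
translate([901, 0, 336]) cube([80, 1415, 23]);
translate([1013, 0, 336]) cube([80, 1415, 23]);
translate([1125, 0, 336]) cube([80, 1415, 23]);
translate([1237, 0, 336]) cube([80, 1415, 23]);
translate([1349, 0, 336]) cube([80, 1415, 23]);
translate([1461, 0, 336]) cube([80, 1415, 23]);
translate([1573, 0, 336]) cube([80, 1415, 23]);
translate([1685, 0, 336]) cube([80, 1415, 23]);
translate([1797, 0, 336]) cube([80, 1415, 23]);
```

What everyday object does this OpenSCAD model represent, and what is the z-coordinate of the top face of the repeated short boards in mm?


A bed frame. The slat-top height is 359 mm.

Four posts, four rails, and a row of slats — a bed frame. Slats sit on the rails at z = 216 + 120 = 336; with slat thickness 23, the top is 359 mm.


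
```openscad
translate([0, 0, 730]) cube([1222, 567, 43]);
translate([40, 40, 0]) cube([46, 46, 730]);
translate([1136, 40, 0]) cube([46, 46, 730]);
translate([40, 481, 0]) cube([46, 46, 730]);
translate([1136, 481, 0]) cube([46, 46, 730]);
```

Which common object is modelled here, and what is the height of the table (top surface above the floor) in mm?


A table. The table height is 773 mm.

A 1222×567×43 slab sits at z = 730 on four 46 mm square posts — a table. The top surface is at 730 + 43 = 773 mm.


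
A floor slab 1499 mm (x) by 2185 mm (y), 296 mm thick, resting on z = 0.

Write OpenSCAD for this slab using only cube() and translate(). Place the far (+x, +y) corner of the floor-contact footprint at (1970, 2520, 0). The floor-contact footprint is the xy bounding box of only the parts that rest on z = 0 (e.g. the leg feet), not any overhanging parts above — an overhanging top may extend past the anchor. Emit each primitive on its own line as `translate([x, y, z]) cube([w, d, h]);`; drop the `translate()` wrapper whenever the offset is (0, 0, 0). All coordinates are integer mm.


translate([471, 335, 0]) cube([1499, 2185, 296]);


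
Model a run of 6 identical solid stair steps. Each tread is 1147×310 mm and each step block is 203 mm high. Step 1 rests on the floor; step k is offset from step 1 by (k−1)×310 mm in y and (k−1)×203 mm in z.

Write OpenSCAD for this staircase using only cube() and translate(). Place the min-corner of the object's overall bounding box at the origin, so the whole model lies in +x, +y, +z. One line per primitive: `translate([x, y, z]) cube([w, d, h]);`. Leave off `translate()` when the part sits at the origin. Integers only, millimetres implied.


cube([1147, 310, 203]);
translate([0, 310, 203]) cube([1147, 310, 203]);
translate([0, 620, 406]) cube([1147, 310, 203]);
translate([0, 930, 609]) cube([1147, 310, 203]);
translate([0, 1240, 812]) cube([1147, 310, 203]);
translate([0, 1550, 1015]) cube([1147, 310, 203]);


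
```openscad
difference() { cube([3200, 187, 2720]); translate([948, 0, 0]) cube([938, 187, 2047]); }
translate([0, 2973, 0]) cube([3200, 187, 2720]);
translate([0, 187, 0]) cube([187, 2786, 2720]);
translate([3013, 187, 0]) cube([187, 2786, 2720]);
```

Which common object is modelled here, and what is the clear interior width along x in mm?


A single room. The interior width is 2826 mm.

Four walls enclosing a rectangle with a door in the front wall — a room. Outside width 3200 minus two 187 mm walls gives 2826 mm.


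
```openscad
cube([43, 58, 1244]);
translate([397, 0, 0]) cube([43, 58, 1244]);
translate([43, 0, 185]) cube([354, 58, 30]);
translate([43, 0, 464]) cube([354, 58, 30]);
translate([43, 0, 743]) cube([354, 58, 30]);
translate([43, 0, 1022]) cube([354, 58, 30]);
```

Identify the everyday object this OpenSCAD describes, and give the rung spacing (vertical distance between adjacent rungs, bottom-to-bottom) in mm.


A ladder. The rung spacing is 279 mm.

Two tall 43×58 posts with 4 short bars between them — a ladder. Adjacent rungs sit at z = 185 and z = 464, so the spacing is 464 − 185 = 279 mm.


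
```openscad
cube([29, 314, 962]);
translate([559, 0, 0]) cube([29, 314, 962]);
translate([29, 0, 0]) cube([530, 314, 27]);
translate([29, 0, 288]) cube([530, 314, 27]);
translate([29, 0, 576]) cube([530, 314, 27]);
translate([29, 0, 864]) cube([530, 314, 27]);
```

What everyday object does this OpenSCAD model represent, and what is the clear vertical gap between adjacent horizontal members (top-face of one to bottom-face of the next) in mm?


A bookshelf. The clear shelf gap is 261 mm.

Two tall side panels with 4 horizontal boards between them — a bookshelf. The first two shelf undersides are at z = 0 and z = 288; with shelf thickness 27, the clear gap is 288 − 0 − 27 = 261 mm.


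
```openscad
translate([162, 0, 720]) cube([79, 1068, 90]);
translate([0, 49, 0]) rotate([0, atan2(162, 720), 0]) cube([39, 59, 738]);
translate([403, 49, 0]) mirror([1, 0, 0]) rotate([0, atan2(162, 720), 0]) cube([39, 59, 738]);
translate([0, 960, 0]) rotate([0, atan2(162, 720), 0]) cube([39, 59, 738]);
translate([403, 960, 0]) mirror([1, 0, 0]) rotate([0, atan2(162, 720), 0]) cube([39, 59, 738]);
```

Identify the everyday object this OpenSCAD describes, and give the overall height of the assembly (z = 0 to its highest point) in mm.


A sawhorse. The overall height is 810 mm.

A beam across two mirrored pairs of raked legs — a sawhorse. The beam's underside is at z = 720 (matching the legs' vertical rise in atan2(162, 720)) and the beam is 90 mm tall, so its top is at 720 + 90 = 810 mm. The raked legs top out at the beam's underside, so that is the highest point.


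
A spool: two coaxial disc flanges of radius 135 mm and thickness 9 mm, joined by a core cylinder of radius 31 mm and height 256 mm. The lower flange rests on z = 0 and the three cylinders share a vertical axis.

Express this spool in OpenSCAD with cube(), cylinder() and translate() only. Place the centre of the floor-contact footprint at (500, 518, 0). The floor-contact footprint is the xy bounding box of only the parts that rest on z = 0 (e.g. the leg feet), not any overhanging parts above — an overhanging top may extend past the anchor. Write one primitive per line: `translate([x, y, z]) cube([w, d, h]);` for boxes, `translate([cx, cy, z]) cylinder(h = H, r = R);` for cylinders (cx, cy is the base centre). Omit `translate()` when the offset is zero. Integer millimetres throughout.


translate([500, 518, 0]) cylinder(h = 9, r = 135);
translate([500, 518, 9]) cylinder(h = 256, r = 31);
translate([500, 518, 265]) cylinder(h = 9, r = 135);


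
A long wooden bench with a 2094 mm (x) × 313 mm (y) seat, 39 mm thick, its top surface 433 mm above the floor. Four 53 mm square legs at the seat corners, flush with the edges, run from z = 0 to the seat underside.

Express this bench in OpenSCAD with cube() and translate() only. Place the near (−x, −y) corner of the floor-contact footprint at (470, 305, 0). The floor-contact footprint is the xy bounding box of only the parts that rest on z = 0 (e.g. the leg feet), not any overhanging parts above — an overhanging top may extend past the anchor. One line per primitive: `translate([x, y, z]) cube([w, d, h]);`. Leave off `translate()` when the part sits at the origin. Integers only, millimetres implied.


translate([470, 305, 394]) cube([2094, 313, 39]);
translate([470, 305, 0]) cube([53, 53, 394]);
translate([470, 565, 0]) cube([53, 53, 394]);
translate([2511, 305, 0]) cube([53, 53, 394]);
translate([2511, 565, 0]) cube([53, 53, 394]);


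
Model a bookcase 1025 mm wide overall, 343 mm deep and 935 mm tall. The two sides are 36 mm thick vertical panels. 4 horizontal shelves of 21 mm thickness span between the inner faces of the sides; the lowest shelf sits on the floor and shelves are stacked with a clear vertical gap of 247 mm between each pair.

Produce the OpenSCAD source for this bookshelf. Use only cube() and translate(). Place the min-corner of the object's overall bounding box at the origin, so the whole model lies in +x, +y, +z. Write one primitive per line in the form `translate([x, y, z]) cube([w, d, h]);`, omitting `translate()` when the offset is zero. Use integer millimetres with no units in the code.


cube([36, 343, 935]);
translate([989, 0, 0]) cube([36, 343, 935]);
translate([36, 0, 0]) cube([953, 343, 21]);
translate([36, 0, 268]) cube([953, 343, 21]);
translate([36, 0, 536]) cube([953, 343, 21]);
translate([36, 0, 804]) cube([953, 343, 21]);


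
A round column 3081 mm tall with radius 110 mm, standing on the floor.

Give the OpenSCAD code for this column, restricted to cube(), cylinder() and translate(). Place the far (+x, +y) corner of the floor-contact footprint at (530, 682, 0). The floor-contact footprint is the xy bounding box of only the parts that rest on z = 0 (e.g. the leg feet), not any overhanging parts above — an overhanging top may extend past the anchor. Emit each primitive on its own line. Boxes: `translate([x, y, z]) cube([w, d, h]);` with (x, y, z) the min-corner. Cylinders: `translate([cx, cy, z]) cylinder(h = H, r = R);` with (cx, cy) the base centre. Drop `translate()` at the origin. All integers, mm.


translate([420, 572, 0]) cylinder(h = 3081, r = 110);


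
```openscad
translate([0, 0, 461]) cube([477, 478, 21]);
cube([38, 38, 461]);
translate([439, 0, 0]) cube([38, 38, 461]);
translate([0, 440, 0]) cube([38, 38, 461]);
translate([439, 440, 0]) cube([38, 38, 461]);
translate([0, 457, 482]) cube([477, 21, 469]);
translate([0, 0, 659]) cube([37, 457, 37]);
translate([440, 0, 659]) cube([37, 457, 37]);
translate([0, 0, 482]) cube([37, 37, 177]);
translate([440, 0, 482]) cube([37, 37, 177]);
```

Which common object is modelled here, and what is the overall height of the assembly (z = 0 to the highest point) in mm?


A chair. The overall height is 951 mm.

A slab on four corner posts with a tall panel at the back — a chair. The seat slab sits at z = 461 with thickness 21, and the 469 mm backrest starts at the seat top, so the overall height is 461 + 21 + 469 = 951 mm.


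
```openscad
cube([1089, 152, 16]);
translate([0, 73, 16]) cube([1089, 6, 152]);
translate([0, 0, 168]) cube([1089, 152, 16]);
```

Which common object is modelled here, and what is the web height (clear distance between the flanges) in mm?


An I-beam. The web height is 152 mm.

Two wide flanges with a thin centred web — an I-beam. Overall 184 mm minus two 16 mm flanges gives a web of 184 − 2·16 = 152 mm.


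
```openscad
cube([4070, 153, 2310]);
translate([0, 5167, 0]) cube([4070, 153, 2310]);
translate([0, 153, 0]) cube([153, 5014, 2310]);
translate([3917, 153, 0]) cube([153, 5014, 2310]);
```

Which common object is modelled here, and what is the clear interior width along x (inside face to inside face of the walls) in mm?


A house (or room) frame. The interior width is 3764 mm.

Four 2310 mm walls enclosing a rectangle with no floor or roof — a room or house frame. Outside width is 4070 mm and wall thickness is 153 mm, so the interior width is 4070 − 2 × 153 = 3764 mm.


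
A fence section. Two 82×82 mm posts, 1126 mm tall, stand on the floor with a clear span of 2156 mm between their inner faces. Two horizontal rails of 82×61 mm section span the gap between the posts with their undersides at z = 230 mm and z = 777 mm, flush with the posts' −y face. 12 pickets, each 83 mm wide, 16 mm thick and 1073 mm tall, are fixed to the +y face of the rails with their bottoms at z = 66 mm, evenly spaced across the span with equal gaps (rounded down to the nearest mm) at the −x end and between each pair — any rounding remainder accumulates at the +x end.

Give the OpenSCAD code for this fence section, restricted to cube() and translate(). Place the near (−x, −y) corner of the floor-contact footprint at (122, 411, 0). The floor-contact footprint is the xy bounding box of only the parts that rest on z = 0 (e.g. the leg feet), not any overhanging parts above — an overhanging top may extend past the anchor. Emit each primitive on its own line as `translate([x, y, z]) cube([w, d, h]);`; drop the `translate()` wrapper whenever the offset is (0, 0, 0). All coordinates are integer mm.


translate([122, 411, 0]) cube([82, 82, 1126]);
translate([2360, 411, 0]) cube([82, 82, 1126]);
translate([204, 411, 230]) cube([2156, 82, 61]);
translate([204, 411, 777]) cube([2156, 82, 61]);
translate([293, 493, 66]) cube([83, 16, 1073]);
translate([465, 493, 66]) cube([83, 16, 1073]);
translate([637, 493, 66]) cube([83, 16, 1073]);
translate([809, 493, 66]) cube([83, 16, 1073]);
translate([981, 493, 66]) cube([83, 16, 1073]);
translate([1153, 493, 66]) cube([83, 16, 1073]);
translate([1325, 493, 66]) cube([83, 16, 1073]);
translate([1497, 493, 66]) cube([83, 16, 1073]);
translate([1669, 493, 66]) cube([83, 16, 1073]);
translate([1841, 493, 66]) cube([83, 16, 1073]);
translate([2013, 493, 66]) cube([83, 16, 1073]);
translate([2185, 493, 66]) cube([83, 16, 1073]);


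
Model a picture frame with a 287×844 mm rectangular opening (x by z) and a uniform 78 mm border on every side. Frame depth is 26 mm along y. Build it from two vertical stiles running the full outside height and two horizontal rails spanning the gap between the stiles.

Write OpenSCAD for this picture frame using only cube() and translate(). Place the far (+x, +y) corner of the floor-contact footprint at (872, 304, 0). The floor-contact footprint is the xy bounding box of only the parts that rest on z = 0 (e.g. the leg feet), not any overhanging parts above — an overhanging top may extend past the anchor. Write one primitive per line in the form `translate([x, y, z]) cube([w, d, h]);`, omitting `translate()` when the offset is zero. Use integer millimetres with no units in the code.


translate([429, 278, 0]) cube([78, 26, 1000]);
translate([794, 278, 0]) cube([78, 26, 1000]);
translate([507, 278, 0]) cube([287, 26, 78]);
translate([507, 278, 922]) cube([287, 26, 78]);


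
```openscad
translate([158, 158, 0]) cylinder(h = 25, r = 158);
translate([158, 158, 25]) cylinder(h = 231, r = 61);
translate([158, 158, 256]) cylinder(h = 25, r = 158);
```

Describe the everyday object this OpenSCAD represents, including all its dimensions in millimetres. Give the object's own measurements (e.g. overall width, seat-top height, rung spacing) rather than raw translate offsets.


A spool: two coaxial disc flanges of radius 158 mm and thickness 25 mm, joined by a core cylinder of radius 61 mm and height 231 mm. The lower flange rests on z = 0 and the three cylinders share a vertical axis.


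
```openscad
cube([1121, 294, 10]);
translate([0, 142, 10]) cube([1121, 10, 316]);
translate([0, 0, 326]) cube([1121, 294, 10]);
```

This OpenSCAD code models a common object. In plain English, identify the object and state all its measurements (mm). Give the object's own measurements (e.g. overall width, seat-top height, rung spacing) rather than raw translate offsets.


An I-beam lying along x, 1121 mm long. Overall section height 336 mm. Two flanges 294 mm wide (y) and 10 mm thick, one on the floor and one at the top; a web 10 mm thick runs between them, centred on the flange width.


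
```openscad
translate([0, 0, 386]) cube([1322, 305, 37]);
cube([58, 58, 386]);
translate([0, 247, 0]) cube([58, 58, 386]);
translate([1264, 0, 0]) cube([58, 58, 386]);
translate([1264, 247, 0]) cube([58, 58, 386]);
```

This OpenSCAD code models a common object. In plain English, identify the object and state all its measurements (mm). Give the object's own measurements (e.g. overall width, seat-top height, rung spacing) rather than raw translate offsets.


A bench: a 1322×305 mm seat slab, 37 mm thick, top at z = 423 mm, on four 58×58 mm square legs flush with the seat corners and standing on z = 0.


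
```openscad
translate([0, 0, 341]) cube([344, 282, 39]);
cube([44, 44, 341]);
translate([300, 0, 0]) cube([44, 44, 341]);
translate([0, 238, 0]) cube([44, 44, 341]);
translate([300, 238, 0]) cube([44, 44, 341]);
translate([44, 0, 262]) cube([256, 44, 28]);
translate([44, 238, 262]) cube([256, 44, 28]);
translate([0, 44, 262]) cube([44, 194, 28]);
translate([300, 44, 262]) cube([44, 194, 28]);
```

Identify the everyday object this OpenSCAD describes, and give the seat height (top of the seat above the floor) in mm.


A stool. The seat height is 380 mm.

A 344×282×39 slab at z = 341 on four corner posts — a stool. The seat top is 341 + 39 = 380 mm.


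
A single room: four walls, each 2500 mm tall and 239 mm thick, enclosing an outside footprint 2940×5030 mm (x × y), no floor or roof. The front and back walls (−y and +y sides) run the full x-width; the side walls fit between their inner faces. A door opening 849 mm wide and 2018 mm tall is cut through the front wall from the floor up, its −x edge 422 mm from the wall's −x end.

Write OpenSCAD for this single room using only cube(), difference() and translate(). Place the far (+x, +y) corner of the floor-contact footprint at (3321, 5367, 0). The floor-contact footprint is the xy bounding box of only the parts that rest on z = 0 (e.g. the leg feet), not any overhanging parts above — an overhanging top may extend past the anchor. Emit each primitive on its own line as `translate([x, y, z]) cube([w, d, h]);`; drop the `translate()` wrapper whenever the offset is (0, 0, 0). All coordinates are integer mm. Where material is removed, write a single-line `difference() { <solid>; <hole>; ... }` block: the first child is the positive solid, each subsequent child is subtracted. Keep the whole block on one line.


difference() { translate([381, 337, 0]) cube([2940, 239, 2500]); translate([803, 337, 0]) cube([849, 239, 2018]); }
translate([381, 5128, 0]) cube([2940, 239, 2500]);
translate([381, 576, 0]) cube([239, 4552, 2500]);
translate([3082, 576, 0]) cube([239, 4552, 2500]);


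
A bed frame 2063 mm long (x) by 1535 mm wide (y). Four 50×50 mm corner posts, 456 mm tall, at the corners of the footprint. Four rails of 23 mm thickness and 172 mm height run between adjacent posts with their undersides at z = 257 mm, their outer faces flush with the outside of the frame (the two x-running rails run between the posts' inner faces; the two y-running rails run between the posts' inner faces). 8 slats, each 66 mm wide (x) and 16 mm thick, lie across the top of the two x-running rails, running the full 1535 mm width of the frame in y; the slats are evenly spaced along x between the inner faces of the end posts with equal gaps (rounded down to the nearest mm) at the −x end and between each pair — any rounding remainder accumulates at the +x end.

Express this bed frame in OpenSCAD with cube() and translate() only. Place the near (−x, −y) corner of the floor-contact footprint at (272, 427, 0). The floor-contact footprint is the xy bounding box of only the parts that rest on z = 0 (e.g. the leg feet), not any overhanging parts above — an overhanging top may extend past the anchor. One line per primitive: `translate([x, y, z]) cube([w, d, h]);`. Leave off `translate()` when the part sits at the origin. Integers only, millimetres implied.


// slat z = rail_z + rail_h = 257 + 172 = 429
// slat gap = ⌊(1963 − 8·66) / 9⌋ = 159
translate([272, 427, 0]) cube([50, 50, 456]);
translate([272, 1912, 0]) cube([50, 50, 456]);
translate([2285, 427, 0]) cube([50, 50, 456]);
translate([2285, 1912, 0]) cube([50, 50, 456]);
translate([322, 427, 257]) cube([1963, 23, 172]);
translate([322, 1939, 257]) cube([1963, 23, 172]);
translate([272, 477, 257]) cube([23, 1435, 172]);
translate([2312, 477, 257]) cube([23, 1435, 172]);
translate([481, 427, 429]) cube([66, 1535, 16]);
translate([706, 427, 429]) cube([66, 1535, 16]);
translate([931, 427, 429]) cube([66, 1535, 16]);
translate([1156, 427, 429]) cube([66, 1535, 16]);
translate([1381, 427, 429]) cube([66, 1535, 16]);
translate([1606, 427, 429]) cube([66, 1535, 16]);
translate([1831, 427, 429]) cube([66, 1535, 16]);
translate([2056, 427, 429]) cube([66, 1535, 16]);


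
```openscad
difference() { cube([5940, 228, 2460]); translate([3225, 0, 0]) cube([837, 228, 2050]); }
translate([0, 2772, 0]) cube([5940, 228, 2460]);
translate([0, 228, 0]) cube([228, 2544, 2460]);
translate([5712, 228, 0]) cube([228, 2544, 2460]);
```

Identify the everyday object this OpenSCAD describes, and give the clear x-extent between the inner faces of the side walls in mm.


A single room. The interior width is 5484 mm.

Four walls enclosing a rectangle with a door in the front wall — a room. Outside width 5940 minus two 228 mm walls gives 5484 mm.


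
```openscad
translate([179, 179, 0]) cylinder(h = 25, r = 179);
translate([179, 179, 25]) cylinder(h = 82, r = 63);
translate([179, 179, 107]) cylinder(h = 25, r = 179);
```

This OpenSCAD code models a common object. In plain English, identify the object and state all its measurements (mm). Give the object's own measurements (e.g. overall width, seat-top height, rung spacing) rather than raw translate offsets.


A spool: two coaxial disc flanges of radius 179 mm and thickness 25 mm, joined by a core cylinder of radius 63 mm and height 82 mm. The lower flange rests on z = 0 and the three cylinders share a vertical axis.


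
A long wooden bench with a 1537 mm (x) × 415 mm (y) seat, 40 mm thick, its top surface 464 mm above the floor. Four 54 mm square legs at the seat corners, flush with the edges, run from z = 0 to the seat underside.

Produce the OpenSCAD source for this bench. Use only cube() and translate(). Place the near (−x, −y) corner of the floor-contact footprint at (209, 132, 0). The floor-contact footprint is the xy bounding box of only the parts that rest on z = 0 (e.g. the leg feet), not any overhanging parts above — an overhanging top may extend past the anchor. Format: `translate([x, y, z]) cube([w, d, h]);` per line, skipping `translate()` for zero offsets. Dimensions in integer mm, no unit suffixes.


translate([209, 132, 424]) cube([1537, 415, 40]);
translate([209, 132, 0]) cube([54, 54, 424]);
translate([209, 493, 0]) cube([54, 54, 424]);
translate([1692, 132, 0]) cube([54, 54, 424]);
translate([1692, 493, 0]) cube([54, 54, 424]);


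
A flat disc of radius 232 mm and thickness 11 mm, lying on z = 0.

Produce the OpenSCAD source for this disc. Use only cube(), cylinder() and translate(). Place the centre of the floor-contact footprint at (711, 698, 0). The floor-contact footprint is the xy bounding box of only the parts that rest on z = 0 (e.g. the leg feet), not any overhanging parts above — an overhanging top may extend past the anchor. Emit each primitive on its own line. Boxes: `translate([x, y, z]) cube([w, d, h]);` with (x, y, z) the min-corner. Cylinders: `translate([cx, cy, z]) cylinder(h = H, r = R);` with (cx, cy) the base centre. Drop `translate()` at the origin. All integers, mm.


translate([711, 698, 0]) cylinder(h = 11, r = 232);


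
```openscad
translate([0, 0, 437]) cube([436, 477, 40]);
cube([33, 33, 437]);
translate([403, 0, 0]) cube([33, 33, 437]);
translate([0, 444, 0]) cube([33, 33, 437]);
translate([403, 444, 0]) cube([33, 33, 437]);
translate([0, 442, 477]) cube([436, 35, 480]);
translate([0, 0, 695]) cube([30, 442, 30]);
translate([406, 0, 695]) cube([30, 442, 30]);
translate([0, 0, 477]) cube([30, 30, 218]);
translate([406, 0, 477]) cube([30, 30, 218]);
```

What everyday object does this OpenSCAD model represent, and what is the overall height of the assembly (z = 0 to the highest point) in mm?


A chair. The overall height is 957 mm.

A slab on four corner posts with a tall panel at the back — a chair. The seat slab sits at z = 437 with thickness 40, and the 480 mm backrest starts at the seat top, so the overall height is 437 + 40 + 480 = 957 mm.


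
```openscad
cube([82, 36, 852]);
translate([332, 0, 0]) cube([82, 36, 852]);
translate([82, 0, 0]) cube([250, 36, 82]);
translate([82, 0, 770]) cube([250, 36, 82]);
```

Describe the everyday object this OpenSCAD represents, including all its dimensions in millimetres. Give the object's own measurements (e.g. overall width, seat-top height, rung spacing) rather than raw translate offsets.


A rectangular picture frame lying in the x–z plane (depth along y). The opening is 250 mm wide (x) by 688 mm tall (z), surrounded by a border 82 mm wide on all four sides. The frame is 36 mm deep and is made of two full-height vertical stiles with two horizontal rails fitted between them.


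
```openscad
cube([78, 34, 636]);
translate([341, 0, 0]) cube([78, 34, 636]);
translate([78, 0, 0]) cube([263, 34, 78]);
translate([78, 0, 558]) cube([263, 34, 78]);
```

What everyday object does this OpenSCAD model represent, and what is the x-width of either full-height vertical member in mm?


A picture frame. The border width is 78 mm.

Four thin pieces enclosing a rectangular opening — a picture frame. The two full-height stiles are 636 mm tall; the top rail sits at z = 558 and is 78 mm tall, so the border above the opening is 636 − 558 = 78 mm, matching the stile x-width.


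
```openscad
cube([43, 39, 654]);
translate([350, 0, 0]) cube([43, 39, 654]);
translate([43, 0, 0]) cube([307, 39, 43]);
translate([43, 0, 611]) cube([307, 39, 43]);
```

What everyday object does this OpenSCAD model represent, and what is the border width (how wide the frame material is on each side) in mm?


A picture frame. The border width is 43 mm.

Four thin pieces enclosing a rectangular opening — a picture frame. The two full-height stiles are 654 mm tall; the top rail sits at z = 611 and is 43 mm tall, so the border above the opening is 654 − 611 = 43 mm, matching the stile x-width.


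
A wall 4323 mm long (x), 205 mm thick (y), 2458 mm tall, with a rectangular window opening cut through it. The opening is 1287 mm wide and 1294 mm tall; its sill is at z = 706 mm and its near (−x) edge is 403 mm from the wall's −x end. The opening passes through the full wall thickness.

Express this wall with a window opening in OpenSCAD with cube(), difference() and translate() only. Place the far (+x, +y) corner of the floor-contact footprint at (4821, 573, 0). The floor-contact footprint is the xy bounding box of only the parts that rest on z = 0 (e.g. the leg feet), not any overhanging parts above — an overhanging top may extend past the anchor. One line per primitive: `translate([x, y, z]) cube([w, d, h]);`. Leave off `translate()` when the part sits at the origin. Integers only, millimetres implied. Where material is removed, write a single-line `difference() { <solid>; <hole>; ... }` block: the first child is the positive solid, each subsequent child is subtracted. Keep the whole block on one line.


difference() { translate([498, 368, 0]) cube([4323, 205, 2458]); translate([901, 368, 706]) cube([1287, 205, 1294]); }


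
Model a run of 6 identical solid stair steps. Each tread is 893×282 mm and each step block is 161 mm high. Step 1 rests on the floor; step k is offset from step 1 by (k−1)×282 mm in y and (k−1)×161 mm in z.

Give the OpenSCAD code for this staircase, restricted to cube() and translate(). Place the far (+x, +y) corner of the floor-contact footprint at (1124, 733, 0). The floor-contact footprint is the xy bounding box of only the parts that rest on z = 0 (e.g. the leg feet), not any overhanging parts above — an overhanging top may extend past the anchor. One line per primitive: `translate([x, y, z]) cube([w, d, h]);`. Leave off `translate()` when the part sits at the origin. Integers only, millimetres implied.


translate([231, 451, 0]) cube([893, 282, 161]);
translate([231, 733, 161]) cube([893, 282, 161]);
translate([231, 1015, 322]) cube([893, 282, 161]);
translate([231, 1297, 483]) cube([893, 282, 161]);
translate([231, 1579, 644]) cube([893, 282, 161]);
translate([231, 1861, 805]) cube([893, 282, 161]);


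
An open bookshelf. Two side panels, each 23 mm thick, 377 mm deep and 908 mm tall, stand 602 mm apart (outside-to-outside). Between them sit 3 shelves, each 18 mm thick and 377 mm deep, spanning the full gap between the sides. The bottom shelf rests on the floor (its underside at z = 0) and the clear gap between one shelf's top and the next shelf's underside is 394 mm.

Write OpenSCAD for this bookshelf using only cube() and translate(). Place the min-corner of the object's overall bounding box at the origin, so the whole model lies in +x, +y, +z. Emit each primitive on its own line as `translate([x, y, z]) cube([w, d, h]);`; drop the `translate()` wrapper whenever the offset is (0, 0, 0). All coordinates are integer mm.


cube([23, 377, 908]);
translate([579, 0, 0]) cube([23, 377, 908]);
translate([23, 0, 0]) cube([556, 377, 18]);
translate([23, 0, 412]) cube([556, 377, 18]);
translate([23, 0, 824]) cube([556, 377, 18]);


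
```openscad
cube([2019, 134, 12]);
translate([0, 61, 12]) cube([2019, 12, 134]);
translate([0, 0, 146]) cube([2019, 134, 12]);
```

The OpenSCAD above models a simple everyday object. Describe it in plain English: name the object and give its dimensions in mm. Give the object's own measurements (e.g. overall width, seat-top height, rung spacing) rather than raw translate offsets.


An I-beam lying along x, 2019 mm long. Overall section height 158 mm. Two flanges 134 mm wide (y) and 12 mm thick, one on the floor and one at the top; a web 12 mm thick runs between them, centred on the flange width.


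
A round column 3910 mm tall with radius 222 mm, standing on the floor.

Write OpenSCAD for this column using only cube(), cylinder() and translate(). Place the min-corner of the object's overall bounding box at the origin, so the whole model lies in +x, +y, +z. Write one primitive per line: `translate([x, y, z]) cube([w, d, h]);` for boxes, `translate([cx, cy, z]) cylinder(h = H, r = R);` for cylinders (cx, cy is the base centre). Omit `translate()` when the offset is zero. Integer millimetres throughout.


translate([222, 222, 0]) cylinder(h = 3910, r = 222);


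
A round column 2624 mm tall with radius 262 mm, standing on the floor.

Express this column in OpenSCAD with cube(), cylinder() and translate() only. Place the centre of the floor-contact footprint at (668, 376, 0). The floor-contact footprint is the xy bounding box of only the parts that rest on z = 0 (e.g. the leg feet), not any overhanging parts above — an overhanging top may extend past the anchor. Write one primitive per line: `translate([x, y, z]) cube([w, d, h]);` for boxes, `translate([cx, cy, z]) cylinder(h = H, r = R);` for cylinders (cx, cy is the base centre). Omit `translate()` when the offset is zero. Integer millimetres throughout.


translate([668, 376, 0]) cylinder(h = 2624, r = 262);


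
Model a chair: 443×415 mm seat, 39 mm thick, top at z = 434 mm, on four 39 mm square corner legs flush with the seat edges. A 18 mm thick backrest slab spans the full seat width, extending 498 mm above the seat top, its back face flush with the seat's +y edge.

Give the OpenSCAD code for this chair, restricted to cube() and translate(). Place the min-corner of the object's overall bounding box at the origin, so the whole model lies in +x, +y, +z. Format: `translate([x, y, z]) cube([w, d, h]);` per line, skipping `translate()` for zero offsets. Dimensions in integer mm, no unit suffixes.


translate([0, 0, 395]) cube([443, 415, 39]);
cube([39, 39, 395]);
translate([404, 0, 0]) cube([39, 39, 395]);
translate([0, 376, 0]) cube([39, 39, 395]);
translate([404, 376, 0]) cube([39, 39, 395]);
translate([0, 397, 434]) cube([443, 18, 498]);


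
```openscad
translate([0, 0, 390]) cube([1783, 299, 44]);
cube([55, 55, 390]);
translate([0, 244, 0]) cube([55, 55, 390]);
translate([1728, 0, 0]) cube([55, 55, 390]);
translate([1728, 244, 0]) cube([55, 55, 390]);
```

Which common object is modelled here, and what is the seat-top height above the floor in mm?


A bench. The seat-top height is 434 mm.

A long slab on four corner posts — a bench. The slab sits at z = 390 with thickness 44, so the top is 390 + 44 = 434 mm.


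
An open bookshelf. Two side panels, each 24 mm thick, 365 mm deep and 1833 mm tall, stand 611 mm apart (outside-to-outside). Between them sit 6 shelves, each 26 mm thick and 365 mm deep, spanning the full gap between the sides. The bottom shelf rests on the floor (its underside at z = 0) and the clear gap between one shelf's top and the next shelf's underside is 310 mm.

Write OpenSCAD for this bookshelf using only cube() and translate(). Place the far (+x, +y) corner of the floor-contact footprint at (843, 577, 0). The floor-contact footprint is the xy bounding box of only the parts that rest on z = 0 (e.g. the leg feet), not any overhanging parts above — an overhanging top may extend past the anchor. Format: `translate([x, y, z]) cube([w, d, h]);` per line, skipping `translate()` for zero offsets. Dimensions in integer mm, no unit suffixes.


translate([232, 212, 0]) cube([24, 365, 1833]);
translate([819, 212, 0]) cube([24, 365, 1833]);
translate([256, 212, 0]) cube([563, 365, 26]);
translate([256, 212, 336]) cube([563, 365, 26]);
translate([256, 212, 672]) cube([563, 365, 26]);
translate([256, 212, 1008]) cube([563, 365, 26]);
translate([256, 212, 1344]) cube([563, 365, 26]);
translate([256, 212, 1680]) cube([563, 365, 26]);


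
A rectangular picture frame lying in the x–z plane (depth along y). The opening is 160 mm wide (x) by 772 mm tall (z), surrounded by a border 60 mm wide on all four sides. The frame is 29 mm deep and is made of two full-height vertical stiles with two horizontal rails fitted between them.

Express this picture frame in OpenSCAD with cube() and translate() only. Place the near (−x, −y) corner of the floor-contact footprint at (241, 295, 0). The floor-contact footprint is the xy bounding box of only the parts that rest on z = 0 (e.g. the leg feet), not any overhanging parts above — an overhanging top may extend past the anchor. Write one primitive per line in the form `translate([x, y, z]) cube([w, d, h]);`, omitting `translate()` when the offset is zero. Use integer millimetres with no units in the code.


translate([241, 295, 0]) cube([60, 29, 892]);
translate([461, 295, 0]) cube([60, 29, 892]);
translate([301, 295, 0]) cube([160, 29, 60]);
translate([301, 295, 832]) cube([160, 29, 60]);


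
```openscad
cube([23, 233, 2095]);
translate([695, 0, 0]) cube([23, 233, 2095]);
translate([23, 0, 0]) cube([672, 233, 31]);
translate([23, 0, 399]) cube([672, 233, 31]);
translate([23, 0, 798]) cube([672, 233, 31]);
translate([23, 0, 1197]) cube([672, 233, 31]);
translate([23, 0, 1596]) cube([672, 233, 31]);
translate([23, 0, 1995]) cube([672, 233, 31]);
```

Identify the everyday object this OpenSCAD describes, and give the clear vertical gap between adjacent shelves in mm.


A bookshelf. The clear shelf gap is 368 mm.

Two tall side panels with 6 horizontal boards between them — a bookshelf. The first two shelf undersides are at z = 0 and z = 399; with shelf thickness 31, the clear gap is 399 − 0 − 31 = 368 mm.


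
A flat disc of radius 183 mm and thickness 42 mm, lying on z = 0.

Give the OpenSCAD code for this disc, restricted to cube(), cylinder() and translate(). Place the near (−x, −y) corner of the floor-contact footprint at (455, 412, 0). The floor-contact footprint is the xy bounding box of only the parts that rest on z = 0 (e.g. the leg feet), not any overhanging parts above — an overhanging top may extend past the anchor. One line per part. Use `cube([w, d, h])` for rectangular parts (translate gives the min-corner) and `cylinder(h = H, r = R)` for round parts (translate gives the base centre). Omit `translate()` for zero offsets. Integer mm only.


translate([638, 595, 0]) cylinder(h = 42, r = 183);


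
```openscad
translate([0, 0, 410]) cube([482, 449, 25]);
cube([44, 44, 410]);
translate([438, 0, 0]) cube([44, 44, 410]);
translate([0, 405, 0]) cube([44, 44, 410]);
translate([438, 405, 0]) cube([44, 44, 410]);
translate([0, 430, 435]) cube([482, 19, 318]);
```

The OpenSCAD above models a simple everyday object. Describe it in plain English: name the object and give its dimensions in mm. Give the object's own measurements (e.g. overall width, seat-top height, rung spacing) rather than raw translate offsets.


A chair. The seat is a 482×449×25 mm slab with its top at z = 435 mm, on four 44×44 mm corner legs (flush with the seat edges, standing on z = 0). A flat backrest 19 mm thick, 318 mm tall, spans the full seat width and rises from the seat top along its +y edge, rear face flush with the rear of the seat.


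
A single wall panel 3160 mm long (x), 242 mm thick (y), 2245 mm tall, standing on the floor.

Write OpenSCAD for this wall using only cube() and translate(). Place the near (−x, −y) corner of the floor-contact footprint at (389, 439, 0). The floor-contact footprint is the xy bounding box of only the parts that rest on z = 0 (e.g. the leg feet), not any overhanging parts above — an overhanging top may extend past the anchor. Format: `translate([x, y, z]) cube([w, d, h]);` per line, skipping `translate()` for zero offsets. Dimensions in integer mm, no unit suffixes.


translate([389, 439, 0]) cube([3160, 242, 2245]);
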